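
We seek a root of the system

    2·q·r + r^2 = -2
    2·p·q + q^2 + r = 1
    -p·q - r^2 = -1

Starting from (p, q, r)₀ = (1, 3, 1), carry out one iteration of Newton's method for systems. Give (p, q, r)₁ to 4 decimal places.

(1.0556, 1.1667, 0.3333)

At (1, 3, 1): F = (9.0000, 15.0000, -3.0000).
Jacobian J = [[0, 2·r, 2·q + 2·r], [2·q, 2·p + 2·q, 1], [-q, -p, -2·r]].
At the point, J = [[0.0000, 2.0000, 8.0000], [6.0000, 8.0000, 1.0000], [-3.0000, -1.0000, -2.0000]] (det J = 162.0000).
Solving J·Δ = −F gives Δ = (0.0556, -1.8333, -0.6667).
Then the next iterate is (p, q, r)₁ = (1.0556, 1.1667, 0.3333).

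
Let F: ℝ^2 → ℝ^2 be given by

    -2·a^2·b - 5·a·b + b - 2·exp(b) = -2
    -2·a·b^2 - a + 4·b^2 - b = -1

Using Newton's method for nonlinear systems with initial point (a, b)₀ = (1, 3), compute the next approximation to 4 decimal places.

(1.0636, 1.7462)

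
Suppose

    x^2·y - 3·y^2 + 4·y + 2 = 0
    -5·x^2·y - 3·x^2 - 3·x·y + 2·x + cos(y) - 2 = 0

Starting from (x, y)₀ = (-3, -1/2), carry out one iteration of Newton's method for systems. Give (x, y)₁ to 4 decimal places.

(-0.8893, -0.5676)

At (-3, -1/2): F = (-5.2500, -16.122417).
Jacobian J = [[2·x·y, x^2 - 6·y + 4], [-10·x·y - 6·x - 3·y + 2, -5·x^2 - 3·x - sin(y)]].
At the point, J = [[3.0000, 16.0000], [6.5000, -35.520574]] (det J = -210.561723).
Solving J·Δ = −F gives Δ = (2.1107, -0.0676).
Then the next iterate is (x, y)₁ = (-0.8893, -0.5676).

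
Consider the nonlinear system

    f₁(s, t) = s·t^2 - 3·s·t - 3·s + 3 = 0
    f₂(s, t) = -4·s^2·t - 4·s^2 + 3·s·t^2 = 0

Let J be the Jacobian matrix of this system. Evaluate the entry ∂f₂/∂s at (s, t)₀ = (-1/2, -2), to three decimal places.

8.000

∂f₂/∂s = -8·s·t - 8·s + 3·t^2.
At (-1/2, -2) this is 8.000.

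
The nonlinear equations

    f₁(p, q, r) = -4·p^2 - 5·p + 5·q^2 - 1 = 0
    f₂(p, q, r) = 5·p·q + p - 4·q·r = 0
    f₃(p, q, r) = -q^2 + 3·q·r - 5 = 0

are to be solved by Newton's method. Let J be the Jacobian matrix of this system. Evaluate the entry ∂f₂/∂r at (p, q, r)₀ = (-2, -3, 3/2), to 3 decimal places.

12.000

∂f₂/∂r = -4·q.
At (-2, -3, 3/2) this is 12.000.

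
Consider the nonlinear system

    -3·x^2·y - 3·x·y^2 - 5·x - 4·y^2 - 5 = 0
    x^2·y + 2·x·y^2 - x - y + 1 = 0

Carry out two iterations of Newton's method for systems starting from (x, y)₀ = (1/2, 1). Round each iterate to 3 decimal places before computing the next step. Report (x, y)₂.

At (1/2, 1): F = (-13.750, 0.750).
Jacobian J = [[-6·x·y - 3·y^2 - 5, -3·x^2 - 6·x·y - 8·y], [2·x·y + 2·y^2 - 1, x^2 + 4·x·y - 1]].
At the point, J = [[-11.000, -11.750], [2.000, 1.250]] (det J = 9.750).
Solving J·Δ = −F gives Δ = (0.859, -1.974).
Then the next iterate is (x, y)₁ = (1.359, -0.974).
Round to (1.359, -0.974) and repeat: F = (-14.06087, 1.39464), J = [[0.09597, 10.19335], [-1.74998, -4.44778]].
Δ = (-2.775, 1.406), so (x, y)₂ = (-1.416, 0.432).

(-1.416, 0.432)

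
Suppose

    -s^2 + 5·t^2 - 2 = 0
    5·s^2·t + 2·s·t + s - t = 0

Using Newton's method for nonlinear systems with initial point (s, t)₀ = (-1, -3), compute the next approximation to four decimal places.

At (-1, -3): F = (42.0000, -7.0000).
Jacobian J = [[-2·s, 10·t], [10·s·t + 2·t + 1, 5·s^2 + 2·s - 1]].
At the point, J = [[2.0000, -30.0000], [25.0000, 2.0000]] (det J = 754.0000).
Solving J·Δ = −F gives Δ = (0.1671, 1.4111).
Then the next iterate is (s, t)₁ = (-0.8329, -1.5889).

(-0.8329, -1.5889)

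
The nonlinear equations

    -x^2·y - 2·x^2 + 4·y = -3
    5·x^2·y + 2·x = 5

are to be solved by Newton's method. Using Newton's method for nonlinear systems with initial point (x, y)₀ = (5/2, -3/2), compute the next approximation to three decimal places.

At (5/2, -3/2): F = (-6.125, -46.875).
Jacobian J = [[-2·x·y - 4·x, -x^2 + 4], [10·x·y + 2, 5·x^2]].
At the point, J = [[-2.500, -2.250], [-35.500, 31.250]] (det J = -158.000).
Solving J·Δ = −F gives Δ = (-1.879, -0.634).
Then the next iterate is (x, y)₁ = (0.621, -2.134).

(0.621, -2.134)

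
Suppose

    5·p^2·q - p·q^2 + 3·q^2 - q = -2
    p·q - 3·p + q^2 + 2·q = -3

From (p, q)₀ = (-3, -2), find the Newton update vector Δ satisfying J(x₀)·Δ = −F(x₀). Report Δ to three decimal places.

(-0.278, 3.878)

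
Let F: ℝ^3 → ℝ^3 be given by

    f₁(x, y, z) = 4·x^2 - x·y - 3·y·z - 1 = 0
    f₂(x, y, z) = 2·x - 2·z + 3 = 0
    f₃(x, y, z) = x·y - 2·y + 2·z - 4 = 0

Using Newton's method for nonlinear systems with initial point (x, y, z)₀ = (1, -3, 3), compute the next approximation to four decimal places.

At (1, -3, 3): F = (33.0000, -1.0000, 5.0000).
Jacobian J = [[8·x - y, -x - 3·z, -3·y], [2, 0, -2], [y, x - 2, 2]].
At the point, J = [[11.0000, -10.0000, 9.0000], [2.0000, 0.0000, -2.0000], [-3.0000, -1.0000, 2.0000]] (det J = -60.0000).
Solving J·Δ = −F gives Δ = (0.3833, 3.6167, -0.1167).
Then the next iterate is (x, y, z)₁ = (1.3833, 0.6167, 2.8833).

(1.3833, 0.6167, 2.8833)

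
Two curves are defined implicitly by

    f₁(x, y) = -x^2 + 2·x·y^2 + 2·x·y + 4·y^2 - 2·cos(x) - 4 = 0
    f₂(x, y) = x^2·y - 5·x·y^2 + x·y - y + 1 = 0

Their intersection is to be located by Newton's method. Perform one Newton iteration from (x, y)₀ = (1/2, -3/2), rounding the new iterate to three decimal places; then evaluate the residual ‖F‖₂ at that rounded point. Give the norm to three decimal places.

0.979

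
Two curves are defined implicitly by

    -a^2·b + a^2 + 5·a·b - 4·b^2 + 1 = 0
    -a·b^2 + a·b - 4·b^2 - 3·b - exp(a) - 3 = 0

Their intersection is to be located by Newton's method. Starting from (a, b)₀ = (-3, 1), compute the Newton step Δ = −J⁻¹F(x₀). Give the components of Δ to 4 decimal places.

(-4.2698, -1.2297)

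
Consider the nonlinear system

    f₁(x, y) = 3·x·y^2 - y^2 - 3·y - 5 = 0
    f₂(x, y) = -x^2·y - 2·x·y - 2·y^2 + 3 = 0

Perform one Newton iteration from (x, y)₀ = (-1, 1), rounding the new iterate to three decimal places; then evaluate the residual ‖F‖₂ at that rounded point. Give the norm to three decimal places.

At (-1, 1): F = (-12.000, 2.000).
Jacobian J = [[3·y^2, 6·x·y - 2·y - 3], [-2·x·y - 2·y, -x^2 - 2·x - 4·y]].
At the point, J = [[3.000, -11.000], [0.000, -3.000]] (det J = -9.000).
Solving J·Δ = −F gives Δ = (6.444, 0.667).
Then the next iterate is (x, y)₁ = (5.444, 1.667).
Re-evaluating at (5.444, 1.667): F = (32.60493, -70.11318), so ‖F‖₂ = 77.324.

77.324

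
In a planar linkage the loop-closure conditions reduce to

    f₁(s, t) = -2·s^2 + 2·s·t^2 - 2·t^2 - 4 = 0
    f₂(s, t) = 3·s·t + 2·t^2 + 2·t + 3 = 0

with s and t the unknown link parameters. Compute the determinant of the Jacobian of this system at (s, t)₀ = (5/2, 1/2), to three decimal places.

J = [[-4·s + 2·t^2, 4·s·t - 4·t], [3·t, 3·s + 4·t + 2]].
At the point, J = [[-9.500, 3.000], [1.500, 11.500]].
det J = -113.750.

-113.750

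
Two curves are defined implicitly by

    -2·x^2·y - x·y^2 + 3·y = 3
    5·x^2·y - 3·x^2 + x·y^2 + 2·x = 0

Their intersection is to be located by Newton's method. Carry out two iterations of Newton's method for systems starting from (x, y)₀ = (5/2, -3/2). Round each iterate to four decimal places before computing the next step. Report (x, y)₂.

(1.0666, 0.5020)

At (5/2, -3/2): F = (5.6250, -55.0000).
Jacobian J = [[-4·x·y - y^2, -2·x^2 - 2·x·y + 3], [10·x·y - 6·x + y^2 + 2, 5·x^2 + 2·x·y]].
At the point, J = [[12.7500, -2.0000], [-48.2500, 23.7500]] (det J = 206.3125).
Solving J·Δ = −F gives Δ = (-0.1144, 2.0835).
Then the next iterate is (x, y)₁ = (2.3856, 0.5835).
Round to (2.3856, 0.5835) and repeat: F = (-8.703230, 5.113916), J = [[-5.908463, -11.166170], [1.946848, 31.239432]].
Δ = (-1.3190, -0.0815), so (x, y)₂ = (1.0666, 0.5020).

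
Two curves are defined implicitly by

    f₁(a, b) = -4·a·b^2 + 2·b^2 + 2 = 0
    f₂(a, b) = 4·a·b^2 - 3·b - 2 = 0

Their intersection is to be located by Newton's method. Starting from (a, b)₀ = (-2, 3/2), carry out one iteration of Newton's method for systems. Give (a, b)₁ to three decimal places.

At (-2, 3/2): F = (24.500, -24.500).
Jacobian J = [[-4·b^2, -8·a·b + 4·b], [4·b^2, 8·a·b - 3]].
At the point, J = [[-9.000, 30.000], [9.000, -27.000]] (det J = -27.000).
Solving J·Δ = −F gives Δ = (2.722, 0.000).
Then the next iterate is (a, b)₁ = (0.722, 1.500).

(0.722, 1.500)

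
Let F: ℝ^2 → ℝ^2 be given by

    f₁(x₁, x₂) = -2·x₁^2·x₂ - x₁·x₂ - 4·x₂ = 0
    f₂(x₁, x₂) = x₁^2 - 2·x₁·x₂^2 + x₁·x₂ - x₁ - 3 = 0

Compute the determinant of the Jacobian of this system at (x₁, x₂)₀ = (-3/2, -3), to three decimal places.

117.500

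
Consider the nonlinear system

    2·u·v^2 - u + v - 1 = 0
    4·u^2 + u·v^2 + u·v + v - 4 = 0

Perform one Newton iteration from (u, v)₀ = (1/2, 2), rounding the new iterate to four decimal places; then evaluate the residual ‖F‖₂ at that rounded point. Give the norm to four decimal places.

0.1067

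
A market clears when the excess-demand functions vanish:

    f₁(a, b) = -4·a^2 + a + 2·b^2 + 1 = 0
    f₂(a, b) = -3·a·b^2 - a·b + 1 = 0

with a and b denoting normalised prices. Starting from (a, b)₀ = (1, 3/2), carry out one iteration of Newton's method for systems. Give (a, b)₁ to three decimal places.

At (1, 3/2): F = (2.500, -7.250).
Jacobian J = [[-8·a + 1, 4·b], [-3·b^2 - b, -6·a·b - a]].
At the point, J = [[-7.000, 6.000], [-8.250, -10.000]] (det J = 119.500).
Solving J·Δ = −F gives Δ = (-0.155, -0.597).
Then the next iterate is (a, b)₁ = (0.845, 0.903).

(0.845, 0.903)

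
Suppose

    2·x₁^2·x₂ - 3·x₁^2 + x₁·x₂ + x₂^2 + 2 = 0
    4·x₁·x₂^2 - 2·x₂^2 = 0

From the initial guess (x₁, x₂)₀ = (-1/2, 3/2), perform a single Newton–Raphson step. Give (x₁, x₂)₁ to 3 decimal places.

At (-1/2, 3/2): F = (3.500, -9.000).
Jacobian J = [[4·x₁·x₂ - 6·x₁ + x₂, 2·x₁^2 + x₁ + 2·x₂], [4·x₂^2, 8·x₁·x₂ - 4·x₂]].
At the point, J = [[1.500, 3.000], [9.000, -12.000]] (det J = -45.000).
Solving J·Δ = −F gives Δ = (-0.333, -1.000).
Then the next iterate is (x₁, x₂)₁ = (-0.833, 0.500).

(-0.833, 0.500)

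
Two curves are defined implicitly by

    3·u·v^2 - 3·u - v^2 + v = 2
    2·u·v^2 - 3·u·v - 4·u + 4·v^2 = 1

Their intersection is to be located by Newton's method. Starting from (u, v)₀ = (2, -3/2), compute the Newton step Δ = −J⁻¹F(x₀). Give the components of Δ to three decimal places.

At (2, -3/2): F = (1.750, 18.000).
Jacobian J = [[3·v^2 - 3, 6·u·v - 2·v + 1], [2·v^2 - 3·v - 4, 4·u·v - 3·u + 8·v]].
At the point, J = [[3.750, -14.000], [5.000, -30.000]] (det J = -42.500).
Solving J·Δ = −F gives Δ = (4.694, 1.382).

(4.694, 1.382)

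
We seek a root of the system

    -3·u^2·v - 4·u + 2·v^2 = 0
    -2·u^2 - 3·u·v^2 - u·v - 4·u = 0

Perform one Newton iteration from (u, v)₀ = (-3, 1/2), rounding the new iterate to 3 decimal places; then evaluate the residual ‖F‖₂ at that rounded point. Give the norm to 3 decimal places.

At (-3, 1/2): F = (-1.000, -2.250).
Jacobian J = [[-6·u·v - 4, -3·u^2 + 4·v], [-4·u - 3·v^2 - v - 4, -6·u·v - u]].
At the point, J = [[5.000, -25.000], [6.750, 12.000]] (det J = 228.750).
Solving J·Δ = −F gives Δ = (0.298, 0.020).
Then the next iterate is (u, v)₁ = (-2.702, 0.520).
Re-evaluating at (-2.702, 0.520): F = (-0.04045, -0.19671), so ‖F‖₂ = 0.201.

0.201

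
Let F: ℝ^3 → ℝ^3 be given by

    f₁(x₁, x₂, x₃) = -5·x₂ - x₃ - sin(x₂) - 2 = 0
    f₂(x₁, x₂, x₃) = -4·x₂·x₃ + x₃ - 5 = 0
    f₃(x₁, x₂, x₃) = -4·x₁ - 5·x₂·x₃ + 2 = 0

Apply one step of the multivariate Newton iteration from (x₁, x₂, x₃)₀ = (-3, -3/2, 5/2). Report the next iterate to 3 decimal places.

(1.442, -0.610, 1.985)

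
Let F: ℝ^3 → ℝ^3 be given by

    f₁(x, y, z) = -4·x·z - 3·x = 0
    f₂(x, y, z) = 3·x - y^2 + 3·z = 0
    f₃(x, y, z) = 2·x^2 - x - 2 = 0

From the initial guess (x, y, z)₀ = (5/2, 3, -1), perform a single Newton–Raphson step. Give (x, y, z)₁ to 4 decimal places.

At (5/2, 3, -1): F = (2.5000, -4.5000, 8.0000).
Jacobian J = [[-4·z - 3, 0, -4·x], [3, -2·y, 3], [4·x - 1, 0, 0]].
At the point, J = [[1.0000, 0.0000, -10.0000], [3.0000, -6.0000, 3.0000], [9.0000, 0.0000, 0.0000]] (det J = -540.0000).
Solving J·Δ = −F gives Δ = (-0.8889, -1.1139, 0.1611).
Then the next iterate is (x, y, z)₁ = (1.6111, 1.8861, -0.8389).

(1.6111, 1.8861, -0.8389)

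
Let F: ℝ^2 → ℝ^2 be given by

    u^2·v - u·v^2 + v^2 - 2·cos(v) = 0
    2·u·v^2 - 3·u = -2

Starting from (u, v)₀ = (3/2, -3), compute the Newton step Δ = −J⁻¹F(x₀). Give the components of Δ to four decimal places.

At (3/2, -3): F = (-9.270015, 24.5000).
Jacobian J = [[2·u·v - v^2, u^2 - 2·u·v + 2·v + 2·sin(v)], [2·v^2 - 3, 4·u·v]].
At the point, J = [[-18.0000, 4.967760], [15.0000, -18.0000]] (det J = 249.483600).
Solving J·Δ = −F gives Δ = (-0.1810, 1.2103).

(-0.1810, 1.2103)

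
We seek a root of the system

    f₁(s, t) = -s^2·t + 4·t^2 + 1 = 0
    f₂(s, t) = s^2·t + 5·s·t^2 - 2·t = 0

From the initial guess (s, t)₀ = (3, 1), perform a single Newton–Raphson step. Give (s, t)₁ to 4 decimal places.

(2.4028, 0.5829)

At (3, 1): F = (-4.0000, 22.0000).
Jacobian J = [[-2·s·t, -s^2 + 8·t], [2·s·t + 5·t^2, s^2 + 10·s·t - 2]].
At the point, J = [[-6.0000, -1.0000], [11.0000, 37.0000]] (det J = -211.0000).
Solving J·Δ = −F gives Δ = (-0.5972, -0.4171).
Then the next iterate is (s, t)₁ = (2.4028, 0.5829).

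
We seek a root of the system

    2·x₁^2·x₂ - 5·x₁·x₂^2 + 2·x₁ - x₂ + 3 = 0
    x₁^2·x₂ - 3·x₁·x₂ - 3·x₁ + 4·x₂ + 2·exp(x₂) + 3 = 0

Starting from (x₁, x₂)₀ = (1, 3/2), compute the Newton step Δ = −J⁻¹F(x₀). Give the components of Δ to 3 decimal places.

(1.170, -0.611)

At (1, 3/2): F = (-4.750, 11.96338).
Jacobian J = [[4·x₁·x₂ - 5·x₂^2 + 2, 2·x₁^2 - 10·x₁·x₂ - 1], [2·x₁·x₂ - 3·x₂ - 3, x₁^2 - 3·x₁ + 2·exp(x₂) + 4]].
At the point, J = [[-3.250, -14.000], [-4.500, 10.96338]] (det J = -98.63098).
Solving J·Δ = −F gives Δ = (1.170, -0.611).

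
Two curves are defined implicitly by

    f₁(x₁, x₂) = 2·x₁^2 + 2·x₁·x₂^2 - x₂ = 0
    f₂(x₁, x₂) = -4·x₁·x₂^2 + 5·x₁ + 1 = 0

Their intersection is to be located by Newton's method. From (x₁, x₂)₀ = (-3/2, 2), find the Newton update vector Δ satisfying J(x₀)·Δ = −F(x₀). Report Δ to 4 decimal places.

(-0.0053, -0.7316)

At (-3/2, 2): F = (-9.5000, 17.5000).
Jacobian J = [[4·x₁ + 2·x₂^2, 4·x₁·x₂ - 1], [-4·x₂^2 + 5, -8·x₁·x₂]].
At the point, J = [[2.0000, -13.0000], [-11.0000, 24.0000]] (det J = -95.0000).
Solving J·Δ = −F gives Δ = (-0.0053, -0.7316).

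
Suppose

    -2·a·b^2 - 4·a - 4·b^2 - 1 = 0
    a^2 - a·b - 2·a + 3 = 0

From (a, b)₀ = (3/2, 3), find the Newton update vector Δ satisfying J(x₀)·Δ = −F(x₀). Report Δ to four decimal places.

(0.2059, -1.7745)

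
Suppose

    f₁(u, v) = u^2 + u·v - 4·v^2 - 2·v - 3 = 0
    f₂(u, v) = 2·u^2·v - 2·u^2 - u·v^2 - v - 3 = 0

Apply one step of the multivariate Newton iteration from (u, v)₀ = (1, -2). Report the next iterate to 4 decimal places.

(0.6458, -0.9333)

At (1, -2): F = (-16.0000, -11.0000).
Jacobian J = [[2·u + v, u - 8·v - 2], [4·u·v - 4·u - v^2, 2·u^2 - 2·u·v - 1]].
At the point, J = [[0.0000, 15.0000], [-16.0000, 5.0000]] (det J = 240.0000).
Solving J·Δ = −F gives Δ = (-0.3542, 1.0667).
Then the next iterate is (u, v)₁ = (0.6458, -0.9333).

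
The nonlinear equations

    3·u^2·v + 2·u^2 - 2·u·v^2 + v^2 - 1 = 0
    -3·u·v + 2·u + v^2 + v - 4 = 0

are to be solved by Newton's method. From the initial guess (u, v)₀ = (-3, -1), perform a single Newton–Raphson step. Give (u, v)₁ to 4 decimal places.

(3.7576, -2.8485)

At (-3, -1): F = (-3.0000, -19.0000).
Jacobian J = [[6·u·v + 4·u - 2·v^2, 3·u^2 - 4·u·v + 2·v], [-3·v + 2, -3·u + 2·v + 1]].
At the point, J = [[4.0000, 13.0000], [5.0000, 8.0000]] (det J = -33.0000).
Solving J·Δ = −F gives Δ = (6.7576, -1.8485).
Then the next iterate is (u, v)₁ = (3.7576, -2.8485).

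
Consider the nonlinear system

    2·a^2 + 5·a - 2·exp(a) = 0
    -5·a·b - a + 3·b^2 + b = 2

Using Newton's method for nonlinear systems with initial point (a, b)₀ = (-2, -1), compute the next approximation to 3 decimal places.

At (-2, -1): F = (-2.27067, -8.000).
Jacobian J = [[4·a - 2·exp(a) + 5, 0], [-5·b - 1, -5·a + 6·b + 1]].
At the point, J = [[-3.27067, 0.000], [4.000, 5.000]] (det J = -16.35335).
Solving J·Δ = −F gives Δ = (-0.694, 2.155).
Then the next iterate is (a, b)₁ = (-2.694, 1.155).

(-2.694, 1.155)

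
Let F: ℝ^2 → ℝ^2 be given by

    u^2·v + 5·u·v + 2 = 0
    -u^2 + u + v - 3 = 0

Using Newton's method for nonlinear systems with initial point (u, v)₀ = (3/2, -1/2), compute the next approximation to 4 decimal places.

(-0.9879, -1.2258)

At (3/2, -1/2): F = (-2.8750, -4.2500).
Jacobian J = [[2·u·v + 5·v, u^2 + 5·u], [-2·u + 1, 1]].
At the point, J = [[-4.0000, 9.7500], [-2.0000, 1.0000]] (det J = 15.5000).
Solving J·Δ = −F gives Δ = (-2.4879, -0.7258).
Then the next iterate is (u, v)₁ = (-0.9879, -1.2258).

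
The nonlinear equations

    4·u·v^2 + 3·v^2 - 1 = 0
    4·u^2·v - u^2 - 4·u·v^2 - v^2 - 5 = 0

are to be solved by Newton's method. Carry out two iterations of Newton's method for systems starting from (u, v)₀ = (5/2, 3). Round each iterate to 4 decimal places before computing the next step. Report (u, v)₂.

At (5/2, 3): F = (116.0000, -35.2500).
Jacobian J = [[4·v^2, 8·u·v + 6·v], [8·u·v - 2·u - 4·v^2, 4·u^2 - 8·u·v - 2·v]].
At the point, J = [[36.0000, 78.0000], [19.0000, -41.0000]] (det J = -2958.0000).
Solving J·Δ = −F gives Δ = (-0.6783, -1.1741).
Then the next iterate is (u, v)₁ = (1.8217, 1.8259).
Round to (1.8217, 1.8259) and repeat: F = (33.295274, -11.708383), J = [[13.335643, 37.565336], [9.630893, -16.987373]].
Δ = (-0.2138, -0.8104), so (u, v)₂ = (1.6079, 1.0155).

(1.6079, 1.0155)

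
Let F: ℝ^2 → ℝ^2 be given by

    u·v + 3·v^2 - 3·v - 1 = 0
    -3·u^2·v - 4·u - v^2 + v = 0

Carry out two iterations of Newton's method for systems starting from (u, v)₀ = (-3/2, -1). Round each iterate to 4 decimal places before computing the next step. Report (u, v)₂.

At (-3/2, -1): F = (6.5000, 10.7500).
Jacobian J = [[v, u + 6·v - 3], [-6·u·v - 4, -3·u^2 - 2·v + 1]].
At the point, J = [[-1.0000, -10.5000], [-13.0000, -3.7500]] (det J = -132.7500).
Solving J·Δ = −F gives Δ = (0.6667, 0.5556).
Then the next iterate is (u, v)₁ = (-0.8333, -0.4444).
Round to (-0.8333, -0.4444) and repeat: F = (1.295993, 3.617068), J = [[-0.4444, -6.4997], [-6.221911, -0.194367]].
Δ = (0.5763, 0.1600), so (u, v)₂ = (-0.2570, -0.2844).

(-0.2570, -0.2844)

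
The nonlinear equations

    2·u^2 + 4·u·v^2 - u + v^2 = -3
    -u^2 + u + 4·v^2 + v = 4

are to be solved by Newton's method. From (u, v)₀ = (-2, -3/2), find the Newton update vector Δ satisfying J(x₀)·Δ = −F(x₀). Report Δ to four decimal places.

At (-2, -3/2): F = (-2.7500, -2.5000).
Jacobian J = [[4·u + 4·v^2 - 1, 8·u·v + 2·v], [-2·u + 1, 8·v + 1]].
At the point, J = [[0.0000, 21.0000], [5.0000, -11.0000]] (det J = -105.0000).
Solving J·Δ = −F gives Δ = (0.7881, 0.1310).

(0.7881, 0.1310)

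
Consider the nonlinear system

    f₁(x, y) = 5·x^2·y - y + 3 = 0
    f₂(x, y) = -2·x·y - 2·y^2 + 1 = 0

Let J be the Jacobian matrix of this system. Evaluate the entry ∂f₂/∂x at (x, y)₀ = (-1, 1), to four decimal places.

∂f₂/∂x = -2·y.
At (-1, 1) this is -2.0000.

-2.0000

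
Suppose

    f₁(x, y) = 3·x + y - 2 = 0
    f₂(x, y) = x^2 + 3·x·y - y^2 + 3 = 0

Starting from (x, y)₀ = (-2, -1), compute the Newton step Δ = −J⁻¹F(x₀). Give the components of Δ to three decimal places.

(4.800, -5.400)

At (-2, -1): F = (-9.000, 12.000).
Jacobian J = [[3, 1], [2·x + 3·y, 3·x - 2·y]].
At the point, J = [[3.000, 1.000], [-7.000, -4.000]] (det J = -5.000).
Solving J·Δ = −F gives Δ = (4.800, -5.400).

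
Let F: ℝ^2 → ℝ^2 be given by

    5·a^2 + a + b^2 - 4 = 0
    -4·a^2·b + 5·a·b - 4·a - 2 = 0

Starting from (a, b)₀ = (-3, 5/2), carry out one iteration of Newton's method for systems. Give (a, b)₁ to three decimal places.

(-1.531, 2.169)

At (-3, 5/2): F = (44.250, -117.500).
Jacobian J = [[10·a + 1, 2·b], [-8·a·b + 5·b - 4, -4·a^2 + 5·a]].
At the point, J = [[-29.000, 5.000], [68.500, -51.000]] (det J = 1136.500).
Solving J·Δ = −F gives Δ = (1.469, -0.331).
Then the next iterate is (a, b)₁ = (-1.531, 2.169).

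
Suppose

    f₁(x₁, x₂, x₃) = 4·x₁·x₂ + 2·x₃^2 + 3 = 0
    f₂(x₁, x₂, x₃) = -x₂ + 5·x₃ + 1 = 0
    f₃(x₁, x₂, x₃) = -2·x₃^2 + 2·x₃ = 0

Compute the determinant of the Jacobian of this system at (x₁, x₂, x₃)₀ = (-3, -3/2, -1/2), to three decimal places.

J = [[4·x₂, 4·x₁, 4·x₃], [0, -1, 5], [0, 0, -4·x₃ + 2]].
At the point, J = [[-6.000, -12.000, -2.000], [0.000, -1.000, 5.000], [0.000, 0.000, 4.000]].
det J = 24.000.

24.000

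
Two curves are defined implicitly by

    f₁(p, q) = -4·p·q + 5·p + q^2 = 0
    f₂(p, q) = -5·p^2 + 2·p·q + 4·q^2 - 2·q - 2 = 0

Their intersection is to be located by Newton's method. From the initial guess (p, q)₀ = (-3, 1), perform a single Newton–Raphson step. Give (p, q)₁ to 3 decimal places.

(-1.406, 1.029)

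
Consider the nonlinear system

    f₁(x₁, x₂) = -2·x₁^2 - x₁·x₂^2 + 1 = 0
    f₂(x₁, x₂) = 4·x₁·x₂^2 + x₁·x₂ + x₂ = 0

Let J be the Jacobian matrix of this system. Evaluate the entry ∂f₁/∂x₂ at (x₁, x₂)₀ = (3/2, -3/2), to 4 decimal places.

4.5000

∂f₁/∂x₂ = -2·x₁·x₂.
At (3/2, -3/2) this is 4.5000.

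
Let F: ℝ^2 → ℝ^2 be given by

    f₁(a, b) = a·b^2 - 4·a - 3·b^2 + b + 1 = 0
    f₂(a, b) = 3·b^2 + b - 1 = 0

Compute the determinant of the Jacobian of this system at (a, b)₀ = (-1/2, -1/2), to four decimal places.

7.5000

J = [[b^2 - 4, 2·a·b - 6·b + 1], [0, 6·b + 1]].
At the point, J = [[-3.7500, 4.5000], [0.0000, -2.0000]].
det J = 7.5000.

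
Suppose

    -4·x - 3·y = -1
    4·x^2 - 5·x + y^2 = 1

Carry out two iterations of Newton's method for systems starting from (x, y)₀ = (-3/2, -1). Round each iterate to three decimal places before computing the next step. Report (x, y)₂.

(-0.308, 0.745)

At (-3/2, -1): F = (10.000, 16.500).
Jacobian J = [[-4, -3], [8·x - 5, 2·y]].
At the point, J = [[-4.000, -3.000], [-17.000, -2.000]] (det J = -43.000).
Solving J·Δ = −F gives Δ = (0.686, 2.419).
Then the next iterate is (x, y)₁ = (-0.814, 1.419).
Round to (-0.814, 1.419) and repeat: F = (-0.001, 7.73394), J = [[-4.000, -3.000], [-11.512, 2.838]].
Δ = (0.506, -0.674), so (x, y)₂ = (-0.308, 0.745).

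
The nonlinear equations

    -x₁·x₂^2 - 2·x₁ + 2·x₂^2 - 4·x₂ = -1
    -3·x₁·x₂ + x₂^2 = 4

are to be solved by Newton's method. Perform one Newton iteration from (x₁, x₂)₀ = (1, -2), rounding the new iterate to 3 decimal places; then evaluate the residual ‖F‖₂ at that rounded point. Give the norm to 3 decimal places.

At (1, -2): F = (11.000, 6.000).
Jacobian J = [[-x₂^2 - 2, -2·x₁·x₂ + 4·x₂ - 4], [-3·x₂, -3·x₁ + 2·x₂]].
At the point, J = [[-6.000, -8.000], [6.000, -7.000]] (det J = 90.000).
Solving J·Δ = −F gives Δ = (0.322, 1.133).
Then the next iterate is (x₁, x₂)₁ = (1.322, -0.867).
Re-evaluating at (1.322, -0.867): F = (2.33365, 0.19021), so ‖F‖₂ = 2.341.

2.341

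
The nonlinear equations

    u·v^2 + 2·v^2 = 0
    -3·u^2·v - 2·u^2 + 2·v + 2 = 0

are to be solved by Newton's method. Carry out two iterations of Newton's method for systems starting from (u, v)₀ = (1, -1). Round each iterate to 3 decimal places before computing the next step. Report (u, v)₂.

(2.423, -0.103)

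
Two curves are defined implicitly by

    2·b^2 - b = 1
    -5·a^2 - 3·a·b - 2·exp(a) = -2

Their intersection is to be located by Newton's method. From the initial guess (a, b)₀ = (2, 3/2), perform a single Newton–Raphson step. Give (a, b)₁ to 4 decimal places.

(0.9975, 1.1000)

At (2, 3/2): F = (2.0000, -41.778112).
Jacobian J = [[0, 4·b - 1], [-10·a - 3·b - 2·exp(a), -3·a]].
At the point, J = [[0.0000, 5.0000], [-39.278112, -6.0000]] (det J = 196.390561).
Solving J·Δ = −F gives Δ = (-1.0025, -0.4000).
Then the next iterate is (a, b)₁ = (0.9975, 1.1000).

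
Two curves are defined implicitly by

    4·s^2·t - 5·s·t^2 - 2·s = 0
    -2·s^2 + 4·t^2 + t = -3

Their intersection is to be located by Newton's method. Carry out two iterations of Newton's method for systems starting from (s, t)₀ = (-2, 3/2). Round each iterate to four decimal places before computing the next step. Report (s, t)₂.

(-1.2062, 0.2984)

At (-2, 3/2): F = (50.5000, 5.5000).
Jacobian J = [[8·s·t - 5·t^2 - 2, 4·s^2 - 10·s·t], [-4·s, 8·t + 1]].
At the point, J = [[-37.2500, 46.0000], [8.0000, 13.0000]] (det J = -852.2500).
Solving J·Δ = −F gives Δ = (0.4735, -0.7144).
Then the next iterate is (s, t)₁ = (-1.5265, 0.7856).
Round to (-1.5265, 0.7856) and repeat: F = (15.085957, 1.593865), J = [[-14.679584, 21.312993], [6.1060, 7.2848]].
Δ = (0.3203, -0.4872), so (s, t)₂ = (-1.2062, 0.2984).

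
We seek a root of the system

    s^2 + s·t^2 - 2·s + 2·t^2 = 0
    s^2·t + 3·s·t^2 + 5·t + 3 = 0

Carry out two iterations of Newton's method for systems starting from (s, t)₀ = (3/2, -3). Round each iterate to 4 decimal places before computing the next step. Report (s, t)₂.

(1.4035, -0.8641)

At (3/2, -3): F = (30.7500, 21.7500).
Jacobian J = [[2·s + t^2 - 2, 2·s·t + 4·t], [2·s·t + 3·t^2, s^2 + 6·s·t + 5]].
At the point, J = [[10.0000, -21.0000], [18.0000, -19.7500]] (det J = 180.5000).
Solving J·Δ = −F gives Δ = (0.8341, 1.8615).
Then the next iterate is (s, t)₁ = (2.3341, -1.1385).
Round to (2.3341, -1.1385) and repeat: F = (6.397606, 0.181183), J = [[3.964382, -9.868746], [-1.426199, -5.496214]].
Δ = (-0.9306, 0.2744), so (s, t)₂ = (1.4035, -0.8641).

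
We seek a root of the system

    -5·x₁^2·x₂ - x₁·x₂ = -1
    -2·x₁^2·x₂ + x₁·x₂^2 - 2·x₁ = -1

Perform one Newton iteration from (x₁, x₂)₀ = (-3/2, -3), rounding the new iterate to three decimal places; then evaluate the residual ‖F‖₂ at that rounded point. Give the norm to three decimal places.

At (-3/2, -3): F = (30.250, 4.000).
Jacobian J = [[-10·x₁·x₂ - x₂, -5·x₁^2 - x₁], [-4·x₁·x₂ + x₂^2 - 2, -2·x₁^2 + 2·x₁·x₂]].
At the point, J = [[-42.000, -9.750], [-11.000, 4.500]] (det J = -296.250).
Solving J·Δ = −F gives Δ = (0.591, 0.556).
Then the next iterate is (x₁, x₂)₁ = (-0.909, -2.444).
Re-evaluating at (-0.909, -2.444): F = (8.87556, 1.42728), so ‖F‖₂ = 8.990.

8.990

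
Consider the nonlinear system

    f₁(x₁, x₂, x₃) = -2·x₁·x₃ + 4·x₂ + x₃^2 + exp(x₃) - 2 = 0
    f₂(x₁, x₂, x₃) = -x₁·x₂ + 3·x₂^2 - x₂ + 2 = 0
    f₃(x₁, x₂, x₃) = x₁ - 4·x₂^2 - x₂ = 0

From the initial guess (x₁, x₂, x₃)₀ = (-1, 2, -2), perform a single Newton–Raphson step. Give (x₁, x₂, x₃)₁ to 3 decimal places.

(-0.545, 0.909, -0.075)

At (-1, 2, -2): F = (6.13534, 14.000, -19.000).
Jacobian J = [[-2·x₃, 4, -2·x₁ + 2·x₃ + exp(x₃)], [-x₂, -x₁ + 6·x₂ - 1, 0], [1, -8·x₂ - 1, 0]].
At the point, J = [[4.000, 4.000, -1.86466], [-2.000, 12.000, 0.000], [1.000, -17.000, 0.000]] (det J = -41.02262).
Solving J·Δ = −F gives Δ = (0.455, -1.091, 1.925).
Then the next iterate is (x₁, x₂, x₃)₁ = (-0.545, 0.909, -0.075).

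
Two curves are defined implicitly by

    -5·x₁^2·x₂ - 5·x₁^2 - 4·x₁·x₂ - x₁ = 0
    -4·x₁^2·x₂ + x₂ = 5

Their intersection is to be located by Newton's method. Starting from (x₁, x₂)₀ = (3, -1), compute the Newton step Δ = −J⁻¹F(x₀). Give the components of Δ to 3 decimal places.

At (3, -1): F = (9.000, 30.000).
Jacobian J = [[-10·x₁·x₂ - 10·x₁ - 4·x₂ - 1, -5·x₁^2 - 4·x₁], [-8·x₁·x₂, -4·x₁^2 + 1]].
At the point, J = [[3.000, -57.000], [24.000, -35.000]] (det J = 1263.000).
Solving J·Δ = −F gives Δ = (-1.105, 0.100).

(-1.105, 0.100)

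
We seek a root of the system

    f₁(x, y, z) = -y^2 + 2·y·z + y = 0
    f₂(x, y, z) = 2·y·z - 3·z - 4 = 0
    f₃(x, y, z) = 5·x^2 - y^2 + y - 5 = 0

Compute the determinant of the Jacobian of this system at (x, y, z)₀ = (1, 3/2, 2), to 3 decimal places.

-120.000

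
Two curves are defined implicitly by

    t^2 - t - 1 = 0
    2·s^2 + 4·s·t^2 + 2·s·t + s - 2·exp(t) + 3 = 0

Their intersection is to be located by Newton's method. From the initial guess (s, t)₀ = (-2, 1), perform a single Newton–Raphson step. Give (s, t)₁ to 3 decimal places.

(-35.873, 2.000)

At (-2, 1): F = (-1.000, -8.43656).
Jacobian J = [[0, 2·t - 1], [4·s + 4·t^2 + 2·t + 1, 8·s·t + 2·s - 2·exp(t)]].
At the point, J = [[0.000, 1.000], [-1.000, -25.43656]] (det J = 1.000).
Solving J·Δ = −F gives Δ = (-33.873, 1.000).
Then the next iterate is (s, t)₁ = (-35.873, 2.000).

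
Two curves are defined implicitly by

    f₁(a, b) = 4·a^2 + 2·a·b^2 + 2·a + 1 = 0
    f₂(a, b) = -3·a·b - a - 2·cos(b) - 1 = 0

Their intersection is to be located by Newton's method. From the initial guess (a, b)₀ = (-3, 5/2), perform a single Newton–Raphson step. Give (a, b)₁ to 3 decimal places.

(-0.963, 1.638)

At (-3, 5/2): F = (-6.500, 26.10229).
Jacobian J = [[8·a + 2·b^2 + 2, 4·a·b], [-3·b - 1, -3·a + 2·sin(b)]].
At the point, J = [[-9.500, -30.000], [-8.500, 10.19694]] (det J = -351.87097).
Solving J·Δ = −F gives Δ = (2.037, -0.862).
Then the next iterate is (a, b)₁ = (-0.963, 1.638).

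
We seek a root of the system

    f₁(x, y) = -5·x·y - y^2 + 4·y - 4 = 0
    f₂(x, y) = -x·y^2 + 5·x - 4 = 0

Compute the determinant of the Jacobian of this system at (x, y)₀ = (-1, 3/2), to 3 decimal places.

-39.000

J = [[-5·y, -5·x - 2·y + 4], [-y^2 + 5, -2·x·y]].
At the point, J = [[-7.500, 6.000], [2.750, 3.000]].
det J = -39.000.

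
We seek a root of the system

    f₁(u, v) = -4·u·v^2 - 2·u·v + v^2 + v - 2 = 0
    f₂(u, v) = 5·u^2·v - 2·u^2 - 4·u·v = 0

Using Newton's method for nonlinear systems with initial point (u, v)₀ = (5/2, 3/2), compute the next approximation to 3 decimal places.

At (5/2, 3/2): F = (-28.250, 19.375).
Jacobian J = [[-4·v^2 - 2·v, -8·u·v - 2·u + 2·v + 1], [10·u·v - 4·u - 4·v, 5·u^2 - 4·u]].
At the point, J = [[-12.000, -31.000], [21.500, 21.250]] (det J = 411.500).
Solving J·Δ = −F gives Δ = (-0.001, -0.911).
Then the next iterate is (u, v)₁ = (2.499, 0.589).

(2.499, 0.589)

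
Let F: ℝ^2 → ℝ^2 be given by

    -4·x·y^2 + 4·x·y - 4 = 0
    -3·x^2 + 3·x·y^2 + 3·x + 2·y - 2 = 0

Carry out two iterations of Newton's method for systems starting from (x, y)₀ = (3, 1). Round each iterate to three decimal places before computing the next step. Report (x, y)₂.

At (3, 1): F = (-4.000, -9.000).
Jacobian J = [[-4·y^2 + 4·y, -8·x·y + 4·x], [-6·x + 3·y^2 + 3, 6·x·y + 2]].
At the point, J = [[0.000, -12.000], [-12.000, 20.000]] (det J = -144.000).
Solving J·Δ = −F gives Δ = (-1.306, -0.333).
Then the next iterate is (x, y)₁ = (1.694, 0.667).
Round to (1.694, 0.667) and repeat: F = (-2.49498, -1.93198), J = [[0.88844, -2.26318], [-5.82933, 8.77939]].
Δ = (-4.873, -3.015), so (x, y)₂ = (-3.179, -2.348).

(-3.179, -2.348)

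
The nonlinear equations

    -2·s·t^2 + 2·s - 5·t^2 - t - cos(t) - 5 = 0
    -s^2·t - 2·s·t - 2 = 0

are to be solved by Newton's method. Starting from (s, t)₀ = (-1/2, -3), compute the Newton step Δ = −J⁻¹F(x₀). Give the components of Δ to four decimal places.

At (-1/2, -3): F = (-38.010008, -4.2500).
Jacobian J = [[-2·t^2 + 2, -4·s·t - 10·t + sin(t) - 1], [-2·s·t - 2·t, -s^2 - 2·s]].
At the point, J = [[-16.0000, 22.858880], [3.0000, 0.7500]] (det J = -80.576640).
Solving J·Δ = −F gives Δ = (0.8519, 2.2591).

(0.8519, 2.2591)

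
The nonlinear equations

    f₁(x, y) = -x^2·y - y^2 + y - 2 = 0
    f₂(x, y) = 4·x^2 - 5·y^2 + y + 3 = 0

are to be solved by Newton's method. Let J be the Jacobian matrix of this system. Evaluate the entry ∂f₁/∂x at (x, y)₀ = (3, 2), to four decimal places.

-12.0000

∂f₁/∂x = -2·x·y.
At (3, 2) this is -12.0000.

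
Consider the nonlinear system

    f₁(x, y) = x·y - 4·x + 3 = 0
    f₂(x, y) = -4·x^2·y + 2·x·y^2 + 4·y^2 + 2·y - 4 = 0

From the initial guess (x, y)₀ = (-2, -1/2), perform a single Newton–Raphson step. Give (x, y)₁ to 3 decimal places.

At (-2, -1/2): F = (12.000, 3.000).
Jacobian J = [[y - 4, x], [-8·x·y + 2·y^2, -4·x^2 + 4·x·y + 8·y + 2]].
At the point, J = [[-4.500, -2.000], [-7.500, -14.000]] (det J = 48.000).
Solving J·Δ = −F gives Δ = (3.375, -1.594).
Then the next iterate is (x, y)₁ = (1.375, -2.094).

(1.375, -2.094)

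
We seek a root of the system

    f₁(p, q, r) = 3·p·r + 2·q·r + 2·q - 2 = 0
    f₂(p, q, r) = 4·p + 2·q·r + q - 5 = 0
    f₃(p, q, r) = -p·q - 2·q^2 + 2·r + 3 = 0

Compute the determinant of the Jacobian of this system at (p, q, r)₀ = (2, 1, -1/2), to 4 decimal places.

-220.0000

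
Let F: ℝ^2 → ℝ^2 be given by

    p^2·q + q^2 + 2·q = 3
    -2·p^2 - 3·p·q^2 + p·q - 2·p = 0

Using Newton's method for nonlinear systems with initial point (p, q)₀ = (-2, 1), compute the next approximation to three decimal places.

(-1.444, 0.778)

At (-2, 1): F = (4.000, 0.000).
Jacobian J = [[2·p·q, p^2 + 2·q + 2], [-4·p - 3·q^2 + q - 2, -6·p·q + p]].
At the point, J = [[-4.000, 8.000], [4.000, 10.000]] (det J = -72.000).
Solving J·Δ = −F gives Δ = (0.556, -0.222).
Then the next iterate is (p, q)₁ = (-1.444, 0.778).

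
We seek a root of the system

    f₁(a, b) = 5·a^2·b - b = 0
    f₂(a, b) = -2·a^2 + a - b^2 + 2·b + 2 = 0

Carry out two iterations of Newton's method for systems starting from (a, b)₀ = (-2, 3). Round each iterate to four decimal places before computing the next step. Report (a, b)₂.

At (-2, 3): F = (57.0000, -11.0000).
Jacobian J = [[10·a·b, 5·a^2 - 1], [-4·a + 1, -2·b + 2]].
At the point, J = [[-60.0000, 19.0000], [9.0000, -4.0000]] (det J = 69.0000).
Solving J·Δ = −F gives Δ = (0.2754, -2.1304).
Then the next iterate is (a, b)₁ = (-1.7246, 0.8696).
Round to (-1.7246, 0.8696) and repeat: F = (12.062418, -4.690094), J = [[-14.997122, 13.871226], [7.8984, 0.2608]].
Δ = (0.6011, -0.2198), so (a, b)₂ = (-1.1235, 0.6498).

(-1.1235, 0.6498)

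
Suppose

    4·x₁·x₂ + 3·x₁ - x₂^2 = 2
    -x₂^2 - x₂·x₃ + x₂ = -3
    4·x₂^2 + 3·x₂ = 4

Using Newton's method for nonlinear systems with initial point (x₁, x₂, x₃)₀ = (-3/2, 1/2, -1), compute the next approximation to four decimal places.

(0.7500, 0.7143, 6.9286)

At (-3/2, 1/2, -1): F = (-9.7500, 3.7500, -1.5000).
Jacobian J = [[4·x₂ + 3, 4·x₁ - 2·x₂, 0], [0, -2·x₂ - x₃ + 1, -x₂], [0, 8·x₂ + 3, 0]].
At the point, J = [[5.0000, -7.0000, 0.0000], [0.0000, 1.0000, -0.5000], [0.0000, 7.0000, 0.0000]] (det J = 17.5000).
Solving J·Δ = −F gives Δ = (2.2500, 0.2143, 7.9286).
Then the next iterate is (x₁, x₂, x₃)₁ = (0.7500, 0.7143, 6.9286).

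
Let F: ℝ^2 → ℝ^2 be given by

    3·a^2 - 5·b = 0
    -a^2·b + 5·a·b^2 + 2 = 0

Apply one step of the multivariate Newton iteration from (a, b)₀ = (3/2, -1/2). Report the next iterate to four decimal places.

(0.6191, -0.2356)

At (3/2, -1/2): F = (9.2500, 5.0000).
Jacobian J = [[6·a, -5], [-2·a·b + 5·b^2, -a^2 + 10·a·b]].
At the point, J = [[9.0000, -5.0000], [2.7500, -9.7500]] (det J = -74.0000).
Solving J·Δ = −F gives Δ = (-0.8809, 0.2644).
Then the next iterate is (a, b)₁ = (0.6191, -0.2356).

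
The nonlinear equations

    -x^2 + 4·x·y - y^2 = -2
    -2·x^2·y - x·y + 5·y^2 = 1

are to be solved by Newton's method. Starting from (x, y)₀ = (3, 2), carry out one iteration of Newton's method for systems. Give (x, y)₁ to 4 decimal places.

(2.1699, 0.5825)

At (3, 2): F = (13.0000, -23.0000).
Jacobian J = [[-2·x + 4·y, 4·x - 2·y], [-4·x·y - y, -2·x^2 - x + 10·y]].
At the point, J = [[2.0000, 8.0000], [-26.0000, -1.0000]] (det J = 206.0000).
Solving J·Δ = −F gives Δ = (-0.8301, -1.4175).
Then the next iterate is (x, y)₁ = (2.1699, 0.5825).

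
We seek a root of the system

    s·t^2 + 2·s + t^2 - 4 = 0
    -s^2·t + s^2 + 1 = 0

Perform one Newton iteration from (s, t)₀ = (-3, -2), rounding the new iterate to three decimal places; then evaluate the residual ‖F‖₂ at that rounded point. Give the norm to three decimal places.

11.674

At (-3, -2): F = (-18.000, 28.000).
Jacobian J = [[t^2 + 2, 2·s·t + 2·t], [-2·s·t + 2·s, -s^2]].
At the point, J = [[6.000, 8.000], [-18.000, -9.000]] (det J = 90.000).
Solving J·Δ = −F gives Δ = (0.689, 1.733).
Then the next iterate is (s, t)₁ = (-2.311, -0.267).
Re-evaluating at (-2.311, -0.267): F = (-8.71546, 7.76669), so ‖F‖₂ = 11.674.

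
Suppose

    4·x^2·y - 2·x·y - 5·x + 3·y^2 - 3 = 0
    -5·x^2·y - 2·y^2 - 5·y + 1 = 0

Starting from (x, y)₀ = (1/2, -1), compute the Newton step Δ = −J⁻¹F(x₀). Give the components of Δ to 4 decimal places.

At (1/2, -1): F = (-2.5000, 5.2500).
Jacobian J = [[8·x·y - 2·y - 5, 4·x^2 - 2·x + 6·y], [-10·x·y, -5·x^2 - 4·y - 5]].
At the point, J = [[-7.0000, -6.0000], [5.0000, -2.2500]] (det J = 45.7500).
Solving J·Δ = −F gives Δ = (-0.8115, 0.5301).

(-0.8115, 0.5301)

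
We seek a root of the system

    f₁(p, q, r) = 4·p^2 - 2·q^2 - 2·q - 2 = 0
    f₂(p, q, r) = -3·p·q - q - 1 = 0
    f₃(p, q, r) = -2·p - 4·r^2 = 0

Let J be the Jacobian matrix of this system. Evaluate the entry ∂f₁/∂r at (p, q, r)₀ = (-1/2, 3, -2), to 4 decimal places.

0.0000

∂f₁/∂r = 0.
At (-1/2, 3, -2) this is 0.0000.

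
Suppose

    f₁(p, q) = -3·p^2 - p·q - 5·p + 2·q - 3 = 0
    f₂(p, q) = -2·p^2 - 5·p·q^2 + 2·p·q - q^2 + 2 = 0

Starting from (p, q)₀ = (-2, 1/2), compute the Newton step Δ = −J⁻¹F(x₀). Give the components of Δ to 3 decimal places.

(-5.333, 9.417)

At (-2, 1/2): F = (-3.000, -5.750).
Jacobian J = [[-6·p - q - 5, -p + 2], [-4·p - 5·q^2 + 2·q, -10·p·q + 2·p - 2·q]].
At the point, J = [[6.500, 4.000], [7.750, 5.000]] (det J = 1.500).
Solving J·Δ = −F gives Δ = (-5.333, 9.417).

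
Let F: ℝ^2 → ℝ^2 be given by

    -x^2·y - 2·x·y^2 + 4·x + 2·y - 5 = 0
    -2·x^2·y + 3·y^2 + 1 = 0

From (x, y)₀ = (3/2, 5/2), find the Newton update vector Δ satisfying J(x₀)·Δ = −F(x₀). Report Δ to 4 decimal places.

At (3/2, 5/2): F = (-18.3750, 8.5000).
Jacobian J = [[-2·x·y - 2·y^2 + 4, -x^2 - 4·x·y + 2], [-4·x·y, -2·x^2 + 6·y]].
At the point, J = [[-16.0000, -15.2500], [-15.0000, 10.5000]] (det J = -396.7500).
Solving J·Δ = −F gives Δ = (-0.1596, -1.0375).

(-0.1596, -1.0375)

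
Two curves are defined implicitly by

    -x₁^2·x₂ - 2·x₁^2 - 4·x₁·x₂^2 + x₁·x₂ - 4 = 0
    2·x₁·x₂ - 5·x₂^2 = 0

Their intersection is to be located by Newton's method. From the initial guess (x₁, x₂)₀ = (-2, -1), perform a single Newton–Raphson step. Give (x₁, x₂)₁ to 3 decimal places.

At (-2, -1): F = (2.000, -1.000).
Jacobian J = [[-2·x₁·x₂ - 4·x₁ - 4·x₂^2 + x₂, -x₁^2 - 8·x₁·x₂ + x₁], [2·x₂, 2·x₁ - 10·x₂]].
At the point, J = [[-1.000, -22.000], [-2.000, 6.000]] (det J = -50.000).
Solving J·Δ = −F gives Δ = (-0.200, 0.100).
Then the next iterate is (x₁, x₂)₁ = (-2.200, -0.900).

(-2.200, -0.900)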